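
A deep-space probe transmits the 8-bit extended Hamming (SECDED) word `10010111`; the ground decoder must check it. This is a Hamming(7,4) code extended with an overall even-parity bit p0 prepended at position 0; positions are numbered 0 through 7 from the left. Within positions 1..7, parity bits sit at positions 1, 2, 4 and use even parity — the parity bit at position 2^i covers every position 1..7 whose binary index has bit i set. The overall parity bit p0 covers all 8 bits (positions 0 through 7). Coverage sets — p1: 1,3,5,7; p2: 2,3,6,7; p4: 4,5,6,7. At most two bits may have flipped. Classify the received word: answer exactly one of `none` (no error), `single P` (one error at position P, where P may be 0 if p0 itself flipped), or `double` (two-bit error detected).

s1: b1⊕b3⊕b5⊕b7 = 0⊕1⊕1⊕1 = 1
s2: b2⊕b3⊕b6⊕b7 = 0⊕1⊕1⊕1 = 1
s4: b4⊕b5⊕b6⊕b7 = 0⊕1⊕1⊕1 = 1
Syndrome (s4...s1) = 111 → position 7.
Overall parity (XOR of all 8 bits, including p0): 1⊕0⊕0⊕1⊕0⊕1⊕1⊕1 = 1
Overall=1, syndrome position=7 → single-bit error at position 7.

single 7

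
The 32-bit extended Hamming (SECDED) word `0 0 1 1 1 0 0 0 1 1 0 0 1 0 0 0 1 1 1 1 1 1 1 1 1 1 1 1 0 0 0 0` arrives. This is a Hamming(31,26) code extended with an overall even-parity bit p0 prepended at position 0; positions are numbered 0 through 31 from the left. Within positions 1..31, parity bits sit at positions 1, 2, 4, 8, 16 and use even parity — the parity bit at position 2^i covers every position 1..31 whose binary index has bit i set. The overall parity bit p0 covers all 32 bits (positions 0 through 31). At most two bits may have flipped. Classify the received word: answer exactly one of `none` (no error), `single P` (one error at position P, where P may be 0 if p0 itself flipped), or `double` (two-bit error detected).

s1: b1⊕b3⊕b5⊕b7⊕b9⊕b11⊕b13⊕b15⊕b17⊕b19⊕b21⊕b23⊕b25⊕b27⊕b29⊕b31 = 0⊕1⊕0⊕0⊕1⊕0⊕0⊕0⊕1⊕1⊕1⊕1⊕1⊕1⊕0⊕0 = 0
s2: b2⊕b3⊕b6⊕b7⊕b10⊕b11⊕b14⊕b15⊕b18⊕b19⊕b22⊕b23⊕b26⊕b27⊕b30⊕b31 = 1⊕1⊕0⊕0⊕0⊕0⊕0⊕0⊕1⊕1⊕1⊕1⊕1⊕1⊕0⊕0 = 0
s4: b4⊕b5⊕b6⊕b7⊕b12⊕b13⊕b14⊕b15⊕b20⊕b21⊕b22⊕b23⊕b28⊕b29⊕b30⊕b31 = 1⊕0⊕0⊕0⊕1⊕0⊕0⊕0⊕1⊕1⊕1⊕1⊕0⊕0⊕0⊕0 = 0
s8: b8⊕b9⊕b10⊕b11⊕b12⊕b13⊕b14⊕b15⊕b24⊕b25⊕b26⊕b27⊕b28⊕b29⊕b30⊕b31 = 1⊕1⊕0⊕0⊕1⊕0⊕0⊕0⊕1⊕1⊕1⊕1⊕0⊕0⊕0⊕0 = 1
s16: b16⊕b17⊕b18⊕b19⊕b20⊕b21⊕b22⊕b23⊕b24⊕b25⊕b26⊕b27⊕b28⊕b29⊕b30⊕b31 = 1⊕1⊕1⊕1⊕1⊕1⊕1⊕1⊕1⊕1⊕1⊕1⊕0⊕0⊕0⊕0 = 0
Syndrome (s16...s1) = 01000 → position 8.
Overall parity (XOR of all 32 bits, including p0): 0⊕0⊕1⊕1⊕1⊕0⊕0⊕0⊕1⊕1⊕0⊕0⊕1⊕0⊕0⊕0⊕1⊕1⊕1⊕1⊕1⊕1⊕1⊕1⊕1⊕1⊕1⊕1⊕0⊕0⊕0⊕0 = 0
Overall=0, syndrome position=8 → double-bit error detected (uncorrectable).

double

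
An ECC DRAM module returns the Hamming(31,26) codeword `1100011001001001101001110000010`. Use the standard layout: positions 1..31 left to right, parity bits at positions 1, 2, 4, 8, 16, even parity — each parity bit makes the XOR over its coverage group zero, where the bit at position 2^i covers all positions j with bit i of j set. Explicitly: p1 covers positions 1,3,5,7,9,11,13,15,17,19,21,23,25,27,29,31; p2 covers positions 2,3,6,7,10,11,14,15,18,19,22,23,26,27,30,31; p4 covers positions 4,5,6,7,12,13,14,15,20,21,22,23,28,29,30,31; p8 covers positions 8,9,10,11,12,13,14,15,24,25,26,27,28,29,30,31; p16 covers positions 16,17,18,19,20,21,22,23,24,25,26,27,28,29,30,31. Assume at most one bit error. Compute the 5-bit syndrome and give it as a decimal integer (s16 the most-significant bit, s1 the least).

16

s1: b1⊕b3⊕b5⊕b7⊕b9⊕b11⊕b13⊕b15⊕b17⊕b19⊕b21⊕b23⊕b25⊕b27⊕b29⊕b31 = 1⊕0⊕0⊕1⊕0⊕0⊕1⊕0⊕1⊕1⊕0⊕1⊕0⊕0⊕0⊕0 = 0
s2: b2⊕b3⊕b6⊕b7⊕b10⊕b11⊕b14⊕b15⊕b18⊕b19⊕b22⊕b23⊕b26⊕b27⊕b30⊕b31 = 1⊕0⊕1⊕1⊕1⊕0⊕0⊕0⊕0⊕1⊕1⊕1⊕0⊕0⊕1⊕0 = 0
s4: b4⊕b5⊕b6⊕b7⊕b12⊕b13⊕b14⊕b15⊕b20⊕b21⊕b22⊕b23⊕b28⊕b29⊕b30⊕b31 = 0⊕0⊕1⊕1⊕0⊕1⊕0⊕0⊕0⊕0⊕1⊕1⊕0⊕0⊕1⊕0 = 0
s8: b8⊕b9⊕b10⊕b11⊕b12⊕b13⊕b14⊕b15⊕b24⊕b25⊕b26⊕b27⊕b28⊕b29⊕b30⊕b31 = 0⊕0⊕1⊕0⊕0⊕1⊕0⊕0⊕1⊕0⊕0⊕0⊕0⊕0⊕1⊕0 = 0
s16: b16⊕b17⊕b18⊕b19⊕b20⊕b21⊕b22⊕b23⊕b24⊕b25⊕b26⊕b27⊕b28⊕b29⊕b30⊕b31 = 1⊕1⊕0⊕1⊕0⊕0⊕1⊕1⊕1⊕0⊕0⊕0⊕0⊕0⊕1⊕0 = 1
Syndrome (s16...s1) = 10000 → position 16.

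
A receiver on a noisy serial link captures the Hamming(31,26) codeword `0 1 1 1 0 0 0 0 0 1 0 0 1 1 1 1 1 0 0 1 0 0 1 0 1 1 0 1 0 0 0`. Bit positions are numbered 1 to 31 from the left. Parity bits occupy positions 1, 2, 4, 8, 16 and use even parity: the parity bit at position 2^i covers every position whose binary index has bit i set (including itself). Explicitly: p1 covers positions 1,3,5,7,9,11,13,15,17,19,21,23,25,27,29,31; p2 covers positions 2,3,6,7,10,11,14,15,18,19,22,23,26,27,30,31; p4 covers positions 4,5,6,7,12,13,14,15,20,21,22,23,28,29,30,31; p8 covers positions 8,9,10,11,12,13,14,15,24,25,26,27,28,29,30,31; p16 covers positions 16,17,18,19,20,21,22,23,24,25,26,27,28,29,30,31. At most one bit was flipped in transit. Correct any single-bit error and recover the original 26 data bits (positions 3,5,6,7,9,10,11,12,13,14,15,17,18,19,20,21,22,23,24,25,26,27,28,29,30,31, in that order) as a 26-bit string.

10000100111100100101101010

s1: b1⊕b3⊕b5⊕b7⊕b9⊕b11⊕b13⊕b15⊕b17⊕b19⊕b21⊕b23⊕b25⊕b27⊕b29⊕b31 = 0⊕1⊕0⊕0⊕0⊕0⊕1⊕1⊕1⊕0⊕0⊕1⊕1⊕0⊕0⊕0 = 0
s2: b2⊕b3⊕b6⊕b7⊕b10⊕b11⊕b14⊕b15⊕b18⊕b19⊕b22⊕b23⊕b26⊕b27⊕b30⊕b31 = 1⊕1⊕0⊕0⊕1⊕0⊕1⊕1⊕0⊕0⊕0⊕1⊕1⊕0⊕0⊕0 = 1
s4: b4⊕b5⊕b6⊕b7⊕b12⊕b13⊕b14⊕b15⊕b20⊕b21⊕b22⊕b23⊕b28⊕b29⊕b30⊕b31 = 1⊕0⊕0⊕0⊕0⊕1⊕1⊕1⊕1⊕0⊕0⊕1⊕1⊕0⊕0⊕0 = 1
s8: b8⊕b9⊕b10⊕b11⊕b12⊕b13⊕b14⊕b15⊕b24⊕b25⊕b26⊕b27⊕b28⊕b29⊕b30⊕b31 = 0⊕0⊕1⊕0⊕0⊕1⊕1⊕1⊕0⊕1⊕1⊕0⊕1⊕0⊕0⊕0 = 1
s16: b16⊕b17⊕b18⊕b19⊕b20⊕b21⊕b22⊕b23⊕b24⊕b25⊕b26⊕b27⊕b28⊕b29⊕b30⊕b31 = 1⊕1⊕0⊕0⊕1⊕0⊕0⊕1⊕0⊕1⊕1⊕0⊕1⊕0⊕0⊕0 = 1
Syndrome (s16...s1) = 11110 → position 30.
Flip bit 30: corrected codeword = 0111000001001111100100101101010
Data bits at positions 3,5,6,7,9,10,11,12,13,14,15,17,18,19,20,21,22,23,24,25,26,27,28,29,30,31: 10000100111100100101101010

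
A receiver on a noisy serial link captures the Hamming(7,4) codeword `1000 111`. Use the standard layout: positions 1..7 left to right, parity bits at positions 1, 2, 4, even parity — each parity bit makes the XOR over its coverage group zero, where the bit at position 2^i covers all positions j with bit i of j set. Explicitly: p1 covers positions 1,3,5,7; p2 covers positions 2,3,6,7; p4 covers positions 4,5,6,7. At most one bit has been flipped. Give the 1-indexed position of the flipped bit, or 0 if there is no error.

s1: b1⊕b3⊕b5⊕b7 = 1⊕0⊕1⊕1 = 1
s2: b2⊕b3⊕b6⊕b7 = 0⊕0⊕1⊕1 = 0
s4: b4⊕b5⊕b6⊕b7 = 0⊕1⊕1⊕1 = 1
Syndrome (s4...s1) = 101 → position 5.

5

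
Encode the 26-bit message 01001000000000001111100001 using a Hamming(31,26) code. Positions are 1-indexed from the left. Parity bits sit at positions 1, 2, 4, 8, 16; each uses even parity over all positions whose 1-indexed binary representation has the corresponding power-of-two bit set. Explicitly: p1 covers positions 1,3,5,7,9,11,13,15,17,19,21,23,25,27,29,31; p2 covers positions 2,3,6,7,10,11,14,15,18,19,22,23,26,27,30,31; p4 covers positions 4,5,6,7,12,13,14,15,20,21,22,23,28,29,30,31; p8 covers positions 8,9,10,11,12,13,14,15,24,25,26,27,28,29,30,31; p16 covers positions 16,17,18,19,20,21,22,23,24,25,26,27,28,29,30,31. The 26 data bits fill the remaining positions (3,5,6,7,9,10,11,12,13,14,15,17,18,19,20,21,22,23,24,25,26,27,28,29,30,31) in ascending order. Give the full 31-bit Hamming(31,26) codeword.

Place data bits at non-power-of-two positions: b3=0, b5=1, b6=0, b7=0, b9=1, b10=0, b11=0, b12=0, b13=0, b14=0, b15=0, b17=0, b18=0, b19=0, b20=0, b21=0, b22=1, b23=1, b24=1, b25=1, b26=1, b27=0, b28=0, b29=0, b30=0, b31=1.
p1 = XOR of data positions {3,5,7,9,11,13,15,17,19,21,23,25,27,29,31} = 0⊕1⊕0⊕1⊕0⊕0⊕0⊕0⊕0⊕0⊕1⊕1⊕0⊕0⊕1 = 1
p2 = XOR of data positions {3,6,7,10,11,14,15,18,19,22,23,26,27,30,31} = 0⊕0⊕0⊕0⊕0⊕0⊕0⊕0⊕0⊕1⊕1⊕1⊕0⊕0⊕1 = 0
p4 = XOR of data positions {5,6,7,12,13,14,15,20,21,22,23,28,29,30,31} = 1⊕0⊕0⊕0⊕0⊕0⊕0⊕0⊕0⊕1⊕1⊕0⊕0⊕0⊕1 = 0
p8 = XOR of data positions {9,10,11,12,13,14,15,24,25,26,27,28,29,30,31} = 1⊕0⊕0⊕0⊕0⊕0⊕0⊕1⊕1⊕1⊕0⊕0⊕0⊕0⊕1 = 1
p16 = XOR of data positions {17,18,19,20,21,22,23,24,25,26,27,28,29,30,31} = 0⊕0⊕0⊕0⊕0⊕1⊕1⊕1⊕1⊕1⊕0⊕0⊕0⊕0⊕1 = 0
Codeword b1..b31 = 1000100110000000000001111100001

1000100110000000000001111100001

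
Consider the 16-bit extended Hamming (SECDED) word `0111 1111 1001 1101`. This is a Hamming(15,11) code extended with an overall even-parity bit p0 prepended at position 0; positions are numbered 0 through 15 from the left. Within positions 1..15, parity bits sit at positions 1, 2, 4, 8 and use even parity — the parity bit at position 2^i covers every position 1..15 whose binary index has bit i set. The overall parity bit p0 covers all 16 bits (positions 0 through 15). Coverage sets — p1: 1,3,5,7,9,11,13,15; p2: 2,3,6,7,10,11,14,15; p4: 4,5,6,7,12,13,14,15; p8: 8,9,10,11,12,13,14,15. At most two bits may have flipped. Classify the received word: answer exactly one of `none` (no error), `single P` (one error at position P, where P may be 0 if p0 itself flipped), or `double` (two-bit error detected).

double

s1: b1⊕b3⊕b5⊕b7⊕b9⊕b11⊕b13⊕b15 = 1⊕1⊕1⊕1⊕0⊕1⊕1⊕1 = 1
s2: b2⊕b3⊕b6⊕b7⊕b10⊕b11⊕b14⊕b15 = 1⊕1⊕1⊕1⊕0⊕1⊕0⊕1 = 0
s4: b4⊕b5⊕b6⊕b7⊕b12⊕b13⊕b14⊕b15 = 1⊕1⊕1⊕1⊕1⊕1⊕0⊕1 = 1
s8: b8⊕b9⊕b10⊕b11⊕b12⊕b13⊕b14⊕b15 = 1⊕0⊕0⊕1⊕1⊕1⊕0⊕1 = 1
Syndrome (s8...s1) = 1101 → position 13.
Overall parity (XOR of all 16 bits, including p0): 0⊕1⊕1⊕1⊕1⊕1⊕1⊕1⊕1⊕0⊕0⊕1⊕1⊕1⊕0⊕1 = 0
Overall=0, syndrome position=13 → double-bit error detected (uncorrectable).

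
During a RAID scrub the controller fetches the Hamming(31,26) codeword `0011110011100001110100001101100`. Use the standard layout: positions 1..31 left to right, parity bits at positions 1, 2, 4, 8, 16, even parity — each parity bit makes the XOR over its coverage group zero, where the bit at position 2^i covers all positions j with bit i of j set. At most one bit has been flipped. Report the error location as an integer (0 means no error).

9

s1: b1⊕b3⊕b5⊕b7⊕b9⊕b11⊕b13⊕b15⊕b17⊕b19⊕b21⊕b23⊕b25⊕b27⊕b29⊕b31 = 0⊕1⊕1⊕0⊕1⊕1⊕0⊕0⊕1⊕0⊕0⊕0⊕1⊕0⊕1⊕0 = 1
s2: b2⊕b3⊕b6⊕b7⊕b10⊕b11⊕b14⊕b15⊕b18⊕b19⊕b22⊕b23⊕b26⊕b27⊕b30⊕b31 = 0⊕1⊕1⊕0⊕1⊕1⊕0⊕0⊕1⊕0⊕0⊕0⊕1⊕0⊕0⊕0 = 0
s4: b4⊕b5⊕b6⊕b7⊕b12⊕b13⊕b14⊕b15⊕b20⊕b21⊕b22⊕b23⊕b28⊕b29⊕b30⊕b31 = 1⊕1⊕1⊕0⊕0⊕0⊕0⊕0⊕1⊕0⊕0⊕0⊕1⊕1⊕0⊕0 = 0
s8: b8⊕b9⊕b10⊕b11⊕b12⊕b13⊕b14⊕b15⊕b24⊕b25⊕b26⊕b27⊕b28⊕b29⊕b30⊕b31 = 0⊕1⊕1⊕1⊕0⊕0⊕0⊕0⊕0⊕1⊕1⊕0⊕1⊕1⊕0⊕0 = 1
s16: b16⊕b17⊕b18⊕b19⊕b20⊕b21⊕b22⊕b23⊕b24⊕b25⊕b26⊕b27⊕b28⊕b29⊕b30⊕b31 = 1⊕1⊕1⊕0⊕1⊕0⊕0⊕0⊕0⊕1⊕1⊕0⊕1⊕1⊕0⊕0 = 0
Syndrome (s16...s1) = 01001 → position 9.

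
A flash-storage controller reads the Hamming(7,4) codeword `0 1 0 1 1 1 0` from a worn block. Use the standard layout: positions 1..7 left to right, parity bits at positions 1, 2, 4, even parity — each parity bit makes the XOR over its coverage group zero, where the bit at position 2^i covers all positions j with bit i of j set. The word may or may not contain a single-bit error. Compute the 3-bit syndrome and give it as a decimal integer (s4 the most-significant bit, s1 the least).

5

s1: b1⊕b3⊕b5⊕b7 = 0⊕0⊕1⊕0 = 1
s2: b2⊕b3⊕b6⊕b7 = 1⊕0⊕1⊕0 = 0
s4: b4⊕b5⊕b6⊕b7 = 1⊕1⊕1⊕0 = 1
Syndrome (s4...s1) = 101 → position 5.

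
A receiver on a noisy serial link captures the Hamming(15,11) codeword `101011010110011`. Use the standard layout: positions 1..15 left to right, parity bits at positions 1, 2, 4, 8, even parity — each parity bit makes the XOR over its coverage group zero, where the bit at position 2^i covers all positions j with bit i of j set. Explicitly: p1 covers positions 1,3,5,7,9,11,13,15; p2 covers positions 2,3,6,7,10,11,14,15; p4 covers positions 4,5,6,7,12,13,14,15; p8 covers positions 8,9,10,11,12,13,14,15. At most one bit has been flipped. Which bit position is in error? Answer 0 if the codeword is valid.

9

s1: b1⊕b3⊕b5⊕b7⊕b9⊕b11⊕b13⊕b15 = 1⊕1⊕1⊕0⊕0⊕1⊕0⊕1 = 1
s2: b2⊕b3⊕b6⊕b7⊕b10⊕b11⊕b14⊕b15 = 0⊕1⊕1⊕0⊕1⊕1⊕1⊕1 = 0
s4: b4⊕b5⊕b6⊕b7⊕b12⊕b13⊕b14⊕b15 = 0⊕1⊕1⊕0⊕0⊕0⊕1⊕1 = 0
s8: b8⊕b9⊕b10⊕b11⊕b12⊕b13⊕b14⊕b15 = 1⊕0⊕1⊕1⊕0⊕0⊕1⊕1 = 1
Syndrome (s8...s1) = 1001 → position 9.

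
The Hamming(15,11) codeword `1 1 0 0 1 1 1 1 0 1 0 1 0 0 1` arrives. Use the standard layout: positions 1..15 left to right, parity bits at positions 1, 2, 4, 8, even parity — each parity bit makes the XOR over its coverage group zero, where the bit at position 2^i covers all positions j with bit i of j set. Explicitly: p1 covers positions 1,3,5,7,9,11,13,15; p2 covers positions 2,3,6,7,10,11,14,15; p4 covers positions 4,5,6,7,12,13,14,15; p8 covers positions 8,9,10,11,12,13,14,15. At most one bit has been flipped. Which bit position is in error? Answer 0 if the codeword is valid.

6

s1: b1⊕b3⊕b5⊕b7⊕b9⊕b11⊕b13⊕b15 = 1⊕0⊕1⊕1⊕0⊕0⊕0⊕1 = 0
s2: b2⊕b3⊕b6⊕b7⊕b10⊕b11⊕b14⊕b15 = 1⊕0⊕1⊕1⊕1⊕0⊕0⊕1 = 1
s4: b4⊕b5⊕b6⊕b7⊕b12⊕b13⊕b14⊕b15 = 0⊕1⊕1⊕1⊕1⊕0⊕0⊕1 = 1
s8: b8⊕b9⊕b10⊕b11⊕b12⊕b13⊕b14⊕b15 = 1⊕0⊕1⊕0⊕1⊕0⊕0⊕1 = 0
Syndrome (s8...s1) = 0110 → position 6.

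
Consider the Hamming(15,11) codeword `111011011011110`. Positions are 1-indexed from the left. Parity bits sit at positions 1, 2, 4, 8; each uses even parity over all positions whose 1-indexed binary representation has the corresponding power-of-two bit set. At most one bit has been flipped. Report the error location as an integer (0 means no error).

s1: b1⊕b3⊕b5⊕b7⊕b9⊕b11⊕b13⊕b15 = 1⊕1⊕1⊕0⊕1⊕1⊕1⊕0 = 0
s2: b2⊕b3⊕b6⊕b7⊕b10⊕b11⊕b14⊕b15 = 1⊕1⊕1⊕0⊕0⊕1⊕1⊕0 = 1
s4: b4⊕b5⊕b6⊕b7⊕b12⊕b13⊕b14⊕b15 = 0⊕1⊕1⊕0⊕1⊕1⊕1⊕0 = 1
s8: b8⊕b9⊕b10⊕b11⊕b12⊕b13⊕b14⊕b15 = 1⊕1⊕0⊕1⊕1⊕1⊕1⊕0 = 0
Syndrome (s8...s1) = 0110 → position 6.

6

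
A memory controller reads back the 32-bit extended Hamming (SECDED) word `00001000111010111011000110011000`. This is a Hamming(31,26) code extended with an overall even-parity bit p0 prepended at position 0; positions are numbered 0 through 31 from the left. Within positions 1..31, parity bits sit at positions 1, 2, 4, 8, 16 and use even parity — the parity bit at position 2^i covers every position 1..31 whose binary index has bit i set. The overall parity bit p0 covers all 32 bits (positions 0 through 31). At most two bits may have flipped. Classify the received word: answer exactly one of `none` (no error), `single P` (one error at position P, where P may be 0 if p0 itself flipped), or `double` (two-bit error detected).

s1: b1⊕b3⊕b5⊕b7⊕b9⊕b11⊕b13⊕b15⊕b17⊕b19⊕b21⊕b23⊕b25⊕b27⊕b29⊕b31 = 0⊕0⊕0⊕0⊕1⊕0⊕0⊕1⊕0⊕1⊕0⊕1⊕0⊕1⊕0⊕0 = 1
s2: b2⊕b3⊕b6⊕b7⊕b10⊕b11⊕b14⊕b15⊕b18⊕b19⊕b22⊕b23⊕b26⊕b27⊕b30⊕b31 = 0⊕0⊕0⊕0⊕1⊕0⊕1⊕1⊕1⊕1⊕0⊕1⊕0⊕1⊕0⊕0 = 1
s4: b4⊕b5⊕b6⊕b7⊕b12⊕b13⊕b14⊕b15⊕b20⊕b21⊕b22⊕b23⊕b28⊕b29⊕b30⊕b31 = 1⊕0⊕0⊕0⊕1⊕0⊕1⊕1⊕0⊕0⊕0⊕1⊕1⊕0⊕0⊕0 = 0
s8: b8⊕b9⊕b10⊕b11⊕b12⊕b13⊕b14⊕b15⊕b24⊕b25⊕b26⊕b27⊕b28⊕b29⊕b30⊕b31 = 1⊕1⊕1⊕0⊕1⊕0⊕1⊕1⊕1⊕0⊕0⊕1⊕1⊕0⊕0⊕0 = 1
s16: b16⊕b17⊕b18⊕b19⊕b20⊕b21⊕b22⊕b23⊕b24⊕b25⊕b26⊕b27⊕b28⊕b29⊕b30⊕b31 = 1⊕0⊕1⊕1⊕0⊕0⊕0⊕1⊕1⊕0⊕0⊕1⊕1⊕0⊕0⊕0 = 1
Syndrome (s16...s1) = 11011 → position 27.
Overall parity (XOR of all 32 bits, including p0): 0⊕0⊕0⊕0⊕1⊕0⊕0⊕0⊕1⊕1⊕1⊕0⊕1⊕0⊕1⊕1⊕1⊕0⊕1⊕1⊕0⊕0⊕0⊕1⊕1⊕0⊕0⊕1⊕1⊕0⊕0⊕0 = 0
Overall=0, syndrome position=27 → double-bit error detected (uncorrectable).

double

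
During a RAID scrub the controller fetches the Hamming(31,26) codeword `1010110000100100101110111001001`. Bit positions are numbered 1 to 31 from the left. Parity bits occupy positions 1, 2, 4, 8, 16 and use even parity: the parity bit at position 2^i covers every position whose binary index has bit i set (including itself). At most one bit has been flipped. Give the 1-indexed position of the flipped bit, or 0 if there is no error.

s1: b1⊕b3⊕b5⊕b7⊕b9⊕b11⊕b13⊕b15⊕b17⊕b19⊕b21⊕b23⊕b25⊕b27⊕b29⊕b31 = 1⊕1⊕1⊕0⊕0⊕1⊕0⊕0⊕1⊕1⊕1⊕1⊕1⊕0⊕0⊕1 = 0
s2: b2⊕b3⊕b6⊕b7⊕b10⊕b11⊕b14⊕b15⊕b18⊕b19⊕b22⊕b23⊕b26⊕b27⊕b30⊕b31 = 0⊕1⊕1⊕0⊕0⊕1⊕1⊕0⊕0⊕1⊕0⊕1⊕0⊕0⊕0⊕1 = 1
s4: b4⊕b5⊕b6⊕b7⊕b12⊕b13⊕b14⊕b15⊕b20⊕b21⊕b22⊕b23⊕b28⊕b29⊕b30⊕b31 = 0⊕1⊕1⊕0⊕0⊕0⊕1⊕0⊕1⊕1⊕0⊕1⊕1⊕0⊕0⊕1 = 0
s8: b8⊕b9⊕b10⊕b11⊕b12⊕b13⊕b14⊕b15⊕b24⊕b25⊕b26⊕b27⊕b28⊕b29⊕b30⊕b31 = 0⊕0⊕0⊕1⊕0⊕0⊕1⊕0⊕1⊕1⊕0⊕0⊕1⊕0⊕0⊕1 = 0
s16: b16⊕b17⊕b18⊕b19⊕b20⊕b21⊕b22⊕b23⊕b24⊕b25⊕b26⊕b27⊕b28⊕b29⊕b30⊕b31 = 0⊕1⊕0⊕1⊕1⊕1⊕0⊕1⊕1⊕1⊕0⊕0⊕1⊕0⊕0⊕1 = 1
Syndrome (s16...s1) = 10010 → position 18.

18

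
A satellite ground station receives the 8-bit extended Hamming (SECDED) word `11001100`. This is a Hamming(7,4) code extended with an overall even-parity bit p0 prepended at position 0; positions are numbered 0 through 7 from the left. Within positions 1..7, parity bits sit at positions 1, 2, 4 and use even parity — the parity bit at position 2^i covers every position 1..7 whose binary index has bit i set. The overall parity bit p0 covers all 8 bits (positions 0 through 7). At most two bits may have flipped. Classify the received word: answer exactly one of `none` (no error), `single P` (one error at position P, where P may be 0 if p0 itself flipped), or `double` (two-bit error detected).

s1: b1⊕b3⊕b5⊕b7 = 1⊕0⊕1⊕0 = 0
s2: b2⊕b3⊕b6⊕b7 = 0⊕0⊕0⊕0 = 0
s4: b4⊕b5⊕b6⊕b7 = 1⊕1⊕0⊕0 = 0
Syndrome (s4...s1) = 000 → position 0 (no error).
Overall parity (XOR of all 8 bits, including p0): 1⊕1⊕0⊕0⊕1⊕1⊕0⊕0 = 0
Overall=0, syndrome position=0 → no error.

none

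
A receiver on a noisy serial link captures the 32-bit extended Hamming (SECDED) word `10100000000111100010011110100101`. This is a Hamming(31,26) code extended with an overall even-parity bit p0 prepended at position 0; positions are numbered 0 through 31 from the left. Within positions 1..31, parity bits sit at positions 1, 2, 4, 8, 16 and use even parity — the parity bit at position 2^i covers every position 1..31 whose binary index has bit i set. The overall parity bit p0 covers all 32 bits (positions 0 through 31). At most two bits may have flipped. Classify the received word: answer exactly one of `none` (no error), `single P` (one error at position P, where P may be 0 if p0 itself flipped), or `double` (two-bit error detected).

s1: b1⊕b3⊕b5⊕b7⊕b9⊕b11⊕b13⊕b15⊕b17⊕b19⊕b21⊕b23⊕b25⊕b27⊕b29⊕b31 = 0⊕0⊕0⊕0⊕0⊕1⊕1⊕0⊕0⊕0⊕1⊕1⊕0⊕0⊕1⊕1 = 0
s2: b2⊕b3⊕b6⊕b7⊕b10⊕b11⊕b14⊕b15⊕b18⊕b19⊕b22⊕b23⊕b26⊕b27⊕b30⊕b31 = 1⊕0⊕0⊕0⊕0⊕1⊕1⊕0⊕1⊕0⊕1⊕1⊕1⊕0⊕0⊕1 = 0
s4: b4⊕b5⊕b6⊕b7⊕b12⊕b13⊕b14⊕b15⊕b20⊕b21⊕b22⊕b23⊕b28⊕b29⊕b30⊕b31 = 0⊕0⊕0⊕0⊕1⊕1⊕1⊕0⊕0⊕1⊕1⊕1⊕0⊕1⊕0⊕1 = 0
s8: b8⊕b9⊕b10⊕b11⊕b12⊕b13⊕b14⊕b15⊕b24⊕b25⊕b26⊕b27⊕b28⊕b29⊕b30⊕b31 = 0⊕0⊕0⊕1⊕1⊕1⊕1⊕0⊕1⊕0⊕1⊕0⊕0⊕1⊕0⊕1 = 0
s16: b16⊕b17⊕b18⊕b19⊕b20⊕b21⊕b22⊕b23⊕b24⊕b25⊕b26⊕b27⊕b28⊕b29⊕b30⊕b31 = 0⊕0⊕1⊕0⊕0⊕1⊕1⊕1⊕1⊕0⊕1⊕0⊕0⊕1⊕0⊕1 = 0
Syndrome (s16...s1) = 00000 → position 0 (no error).
Overall parity (XOR of all 32 bits, including p0): 1⊕0⊕1⊕0⊕0⊕0⊕0⊕0⊕0⊕0⊕0⊕1⊕1⊕1⊕1⊕0⊕0⊕0⊕1⊕0⊕0⊕1⊕1⊕1⊕1⊕0⊕1⊕0⊕0⊕1⊕0⊕1 = 0
Overall=0, syndrome position=0 → no error.

none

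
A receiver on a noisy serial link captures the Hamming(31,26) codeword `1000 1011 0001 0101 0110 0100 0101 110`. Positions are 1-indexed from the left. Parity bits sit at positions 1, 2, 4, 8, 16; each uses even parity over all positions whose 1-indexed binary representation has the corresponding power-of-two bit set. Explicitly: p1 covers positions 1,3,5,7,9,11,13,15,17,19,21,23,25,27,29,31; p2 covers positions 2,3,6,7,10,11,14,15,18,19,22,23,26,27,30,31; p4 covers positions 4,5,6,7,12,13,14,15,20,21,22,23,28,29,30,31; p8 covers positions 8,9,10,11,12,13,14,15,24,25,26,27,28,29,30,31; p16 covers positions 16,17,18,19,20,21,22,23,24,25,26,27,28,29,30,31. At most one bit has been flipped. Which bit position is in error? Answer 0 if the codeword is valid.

s1: b1⊕b3⊕b5⊕b7⊕b9⊕b11⊕b13⊕b15⊕b17⊕b19⊕b21⊕b23⊕b25⊕b27⊕b29⊕b31 = 1⊕0⊕1⊕1⊕0⊕0⊕0⊕0⊕0⊕1⊕0⊕0⊕0⊕0⊕1⊕0 = 1
s2: b2⊕b3⊕b6⊕b7⊕b10⊕b11⊕b14⊕b15⊕b18⊕b19⊕b22⊕b23⊕b26⊕b27⊕b30⊕b31 = 0⊕0⊕0⊕1⊕0⊕0⊕1⊕0⊕1⊕1⊕1⊕0⊕1⊕0⊕1⊕0 = 1
s4: b4⊕b5⊕b6⊕b7⊕b12⊕b13⊕b14⊕b15⊕b20⊕b21⊕b22⊕b23⊕b28⊕b29⊕b30⊕b31 = 0⊕1⊕0⊕1⊕1⊕0⊕1⊕0⊕0⊕0⊕1⊕0⊕1⊕1⊕1⊕0 = 0
s8: b8⊕b9⊕b10⊕b11⊕b12⊕b13⊕b14⊕b15⊕b24⊕b25⊕b26⊕b27⊕b28⊕b29⊕b30⊕b31 = 1⊕0⊕0⊕0⊕1⊕0⊕1⊕0⊕0⊕0⊕1⊕0⊕1⊕1⊕1⊕0 = 1
s16: b16⊕b17⊕b18⊕b19⊕b20⊕b21⊕b22⊕b23⊕b24⊕b25⊕b26⊕b27⊕b28⊕b29⊕b30⊕b31 = 1⊕0⊕1⊕1⊕0⊕0⊕1⊕0⊕0⊕0⊕1⊕0⊕1⊕1⊕1⊕0 = 0
Syndrome (s16...s1) = 01011 → position 11.

11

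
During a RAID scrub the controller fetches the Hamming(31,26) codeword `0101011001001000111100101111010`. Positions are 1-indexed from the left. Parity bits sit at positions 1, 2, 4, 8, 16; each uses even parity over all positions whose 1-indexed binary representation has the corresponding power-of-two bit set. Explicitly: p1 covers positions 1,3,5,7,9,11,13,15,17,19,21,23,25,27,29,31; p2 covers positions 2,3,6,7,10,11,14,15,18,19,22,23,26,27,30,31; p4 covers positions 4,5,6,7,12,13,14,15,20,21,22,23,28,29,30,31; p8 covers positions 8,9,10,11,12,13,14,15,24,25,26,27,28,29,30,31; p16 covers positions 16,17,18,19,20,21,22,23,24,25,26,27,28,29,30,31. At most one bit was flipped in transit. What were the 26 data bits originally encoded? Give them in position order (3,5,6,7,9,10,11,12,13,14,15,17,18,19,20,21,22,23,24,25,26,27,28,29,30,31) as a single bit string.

00111100100111100101111010

s1: b1⊕b3⊕b5⊕b7⊕b9⊕b11⊕b13⊕b15⊕b17⊕b19⊕b21⊕b23⊕b25⊕b27⊕b29⊕b31 = 0⊕0⊕0⊕1⊕0⊕0⊕1⊕0⊕1⊕1⊕0⊕1⊕1⊕1⊕0⊕0 = 1
s2: b2⊕b3⊕b6⊕b7⊕b10⊕b11⊕b14⊕b15⊕b18⊕b19⊕b22⊕b23⊕b26⊕b27⊕b30⊕b31 = 1⊕0⊕1⊕1⊕1⊕0⊕0⊕0⊕1⊕1⊕0⊕1⊕1⊕1⊕1⊕0 = 0
s4: b4⊕b5⊕b6⊕b7⊕b12⊕b13⊕b14⊕b15⊕b20⊕b21⊕b22⊕b23⊕b28⊕b29⊕b30⊕b31 = 1⊕0⊕1⊕1⊕0⊕1⊕0⊕0⊕1⊕0⊕0⊕1⊕1⊕0⊕1⊕0 = 0
s8: b8⊕b9⊕b10⊕b11⊕b12⊕b13⊕b14⊕b15⊕b24⊕b25⊕b26⊕b27⊕b28⊕b29⊕b30⊕b31 = 0⊕0⊕1⊕0⊕0⊕1⊕0⊕0⊕0⊕1⊕1⊕1⊕1⊕0⊕1⊕0 = 1
s16: b16⊕b17⊕b18⊕b19⊕b20⊕b21⊕b22⊕b23⊕b24⊕b25⊕b26⊕b27⊕b28⊕b29⊕b30⊕b31 = 0⊕1⊕1⊕1⊕1⊕0⊕0⊕1⊕0⊕1⊕1⊕1⊕1⊕0⊕1⊕0 = 0
Syndrome (s16...s1) = 01001 → position 9.
Flip bit 9: corrected codeword = 0101011011001000111100101111010
Data bits at positions 3,5,6,7,9,10,11,12,13,14,15,17,18,19,20,21,22,23,24,25,26,27,28,29,30,31: 00111100100111100101111010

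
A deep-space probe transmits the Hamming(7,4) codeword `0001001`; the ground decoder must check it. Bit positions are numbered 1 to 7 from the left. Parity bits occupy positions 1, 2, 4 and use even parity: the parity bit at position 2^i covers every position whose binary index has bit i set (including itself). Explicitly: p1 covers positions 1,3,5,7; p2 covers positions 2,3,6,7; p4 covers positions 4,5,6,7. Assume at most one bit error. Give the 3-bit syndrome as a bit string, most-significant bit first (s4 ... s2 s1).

s1: b1⊕b3⊕b5⊕b7 = 0⊕0⊕0⊕1 = 1
s2: b2⊕b3⊕b6⊕b7 = 0⊕0⊕0⊕1 = 1
s4: b4⊕b5⊕b6⊕b7 = 1⊕0⊕0⊕1 = 0
Syndrome (s4...s1) = 011 → position 3.

011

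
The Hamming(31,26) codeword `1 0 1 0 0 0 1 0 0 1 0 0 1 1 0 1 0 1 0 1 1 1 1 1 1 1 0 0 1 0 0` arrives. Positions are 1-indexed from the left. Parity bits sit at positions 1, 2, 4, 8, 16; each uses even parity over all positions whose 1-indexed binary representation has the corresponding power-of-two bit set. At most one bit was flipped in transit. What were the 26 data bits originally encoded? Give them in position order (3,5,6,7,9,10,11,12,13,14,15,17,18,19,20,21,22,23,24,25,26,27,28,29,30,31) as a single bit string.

s1: b1⊕b3⊕b5⊕b7⊕b9⊕b11⊕b13⊕b15⊕b17⊕b19⊕b21⊕b23⊕b25⊕b27⊕b29⊕b31 = 1⊕1⊕0⊕1⊕0⊕0⊕1⊕0⊕0⊕0⊕1⊕1⊕1⊕0⊕1⊕0 = 0
s2: b2⊕b3⊕b6⊕b7⊕b10⊕b11⊕b14⊕b15⊕b18⊕b19⊕b22⊕b23⊕b26⊕b27⊕b30⊕b31 = 0⊕1⊕0⊕1⊕1⊕0⊕1⊕0⊕1⊕0⊕1⊕1⊕1⊕0⊕0⊕0 = 0
s4: b4⊕b5⊕b6⊕b7⊕b12⊕b13⊕b14⊕b15⊕b20⊕b21⊕b22⊕b23⊕b28⊕b29⊕b30⊕b31 = 0⊕0⊕0⊕1⊕0⊕1⊕1⊕0⊕1⊕1⊕1⊕1⊕0⊕1⊕0⊕0 = 0
s8: b8⊕b9⊕b10⊕b11⊕b12⊕b13⊕b14⊕b15⊕b24⊕b25⊕b26⊕b27⊕b28⊕b29⊕b30⊕b31 = 0⊕0⊕1⊕0⊕0⊕1⊕1⊕0⊕1⊕1⊕1⊕0⊕0⊕1⊕0⊕0 = 1
s16: b16⊕b17⊕b18⊕b19⊕b20⊕b21⊕b22⊕b23⊕b24⊕b25⊕b26⊕b27⊕b28⊕b29⊕b30⊕b31 = 1⊕0⊕1⊕0⊕1⊕1⊕1⊕1⊕1⊕1⊕1⊕0⊕0⊕1⊕0⊕0 = 0
Syndrome (s16...s1) = 01000 → position 8.
Flip bit 8: corrected codeword = 1010001101001101010111111100100
Data bits at positions 3,5,6,7,9,10,11,12,13,14,15,17,18,19,20,21,22,23,24,25,26,27,28,29,30,31: 10010100110010111111100100

10010100110010111111100100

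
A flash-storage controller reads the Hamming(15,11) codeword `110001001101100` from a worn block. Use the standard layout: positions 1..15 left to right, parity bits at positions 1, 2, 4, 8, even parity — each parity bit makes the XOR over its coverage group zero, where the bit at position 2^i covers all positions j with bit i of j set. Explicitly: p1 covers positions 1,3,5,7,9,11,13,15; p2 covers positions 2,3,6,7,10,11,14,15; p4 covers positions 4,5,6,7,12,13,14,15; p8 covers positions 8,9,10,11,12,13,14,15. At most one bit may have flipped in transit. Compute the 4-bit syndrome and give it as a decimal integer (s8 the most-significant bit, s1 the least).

7

s1: b1⊕b3⊕b5⊕b7⊕b9⊕b11⊕b13⊕b15 = 1⊕0⊕0⊕0⊕1⊕0⊕1⊕0 = 1
s2: b2⊕b3⊕b6⊕b7⊕b10⊕b11⊕b14⊕b15 = 1⊕0⊕1⊕0⊕1⊕0⊕0⊕0 = 1
s4: b4⊕b5⊕b6⊕b7⊕b12⊕b13⊕b14⊕b15 = 0⊕0⊕1⊕0⊕1⊕1⊕0⊕0 = 1
s8: b8⊕b9⊕b10⊕b11⊕b12⊕b13⊕b14⊕b15 = 0⊕1⊕1⊕0⊕1⊕1⊕0⊕0 = 0
Syndrome (s8...s1) = 0111 → position 7.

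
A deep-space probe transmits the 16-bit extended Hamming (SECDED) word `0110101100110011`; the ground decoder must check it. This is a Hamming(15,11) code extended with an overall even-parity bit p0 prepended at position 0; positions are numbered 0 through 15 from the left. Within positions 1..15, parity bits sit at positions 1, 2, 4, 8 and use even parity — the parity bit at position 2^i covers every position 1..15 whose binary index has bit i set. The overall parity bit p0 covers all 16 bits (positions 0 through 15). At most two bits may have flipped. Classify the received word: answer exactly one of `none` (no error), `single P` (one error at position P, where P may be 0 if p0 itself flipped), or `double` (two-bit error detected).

s1: b1⊕b3⊕b5⊕b7⊕b9⊕b11⊕b13⊕b15 = 1⊕0⊕0⊕1⊕0⊕1⊕0⊕1 = 0
s2: b2⊕b3⊕b6⊕b7⊕b10⊕b11⊕b14⊕b15 = 1⊕0⊕1⊕1⊕1⊕1⊕1⊕1 = 1
s4: b4⊕b5⊕b6⊕b7⊕b12⊕b13⊕b14⊕b15 = 1⊕0⊕1⊕1⊕0⊕0⊕1⊕1 = 1
s8: b8⊕b9⊕b10⊕b11⊕b12⊕b13⊕b14⊕b15 = 0⊕0⊕1⊕1⊕0⊕0⊕1⊕1 = 0
Syndrome (s8...s1) = 0110 → position 6.
Overall parity (XOR of all 16 bits, including p0): 0⊕1⊕1⊕0⊕1⊕0⊕1⊕1⊕0⊕0⊕1⊕1⊕0⊕0⊕1⊕1 = 1
Overall=1, syndrome position=6 → single-bit error at position 6.

single 6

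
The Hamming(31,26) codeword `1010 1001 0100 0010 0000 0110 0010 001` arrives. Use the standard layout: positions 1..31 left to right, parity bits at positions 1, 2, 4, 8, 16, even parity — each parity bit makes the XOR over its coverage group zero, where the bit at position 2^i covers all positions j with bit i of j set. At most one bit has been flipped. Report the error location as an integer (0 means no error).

15

s1: b1⊕b3⊕b5⊕b7⊕b9⊕b11⊕b13⊕b15⊕b17⊕b19⊕b21⊕b23⊕b25⊕b27⊕b29⊕b31 = 1⊕1⊕1⊕0⊕0⊕0⊕0⊕1⊕0⊕0⊕0⊕1⊕0⊕1⊕0⊕1 = 1
s2: b2⊕b3⊕b6⊕b7⊕b10⊕b11⊕b14⊕b15⊕b18⊕b19⊕b22⊕b23⊕b26⊕b27⊕b30⊕b31 = 0⊕1⊕0⊕0⊕1⊕0⊕0⊕1⊕0⊕0⊕1⊕1⊕0⊕1⊕0⊕1 = 1
s4: b4⊕b5⊕b6⊕b7⊕b12⊕b13⊕b14⊕b15⊕b20⊕b21⊕b22⊕b23⊕b28⊕b29⊕b30⊕b31 = 0⊕1⊕0⊕0⊕0⊕0⊕0⊕1⊕0⊕0⊕1⊕1⊕0⊕0⊕0⊕1 = 1
s8: b8⊕b9⊕b10⊕b11⊕b12⊕b13⊕b14⊕b15⊕b24⊕b25⊕b26⊕b27⊕b28⊕b29⊕b30⊕b31 = 1⊕0⊕1⊕0⊕0⊕0⊕0⊕1⊕0⊕0⊕0⊕1⊕0⊕0⊕0⊕1 = 1
s16: b16⊕b17⊕b18⊕b19⊕b20⊕b21⊕b22⊕b23⊕b24⊕b25⊕b26⊕b27⊕b28⊕b29⊕b30⊕b31 = 0⊕0⊕0⊕0⊕0⊕0⊕1⊕1⊕0⊕0⊕0⊕1⊕0⊕0⊕0⊕1 = 0
Syndrome (s16...s1) = 01111 → position 15.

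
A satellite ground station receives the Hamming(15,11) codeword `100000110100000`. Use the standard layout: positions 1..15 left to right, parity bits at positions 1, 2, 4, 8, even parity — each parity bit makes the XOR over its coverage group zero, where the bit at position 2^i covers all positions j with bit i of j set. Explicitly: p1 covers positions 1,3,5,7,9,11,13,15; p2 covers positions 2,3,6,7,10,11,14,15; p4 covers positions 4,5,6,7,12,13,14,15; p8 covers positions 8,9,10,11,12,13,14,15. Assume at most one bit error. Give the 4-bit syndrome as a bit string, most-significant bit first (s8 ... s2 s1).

0100

s1: b1⊕b3⊕b5⊕b7⊕b9⊕b11⊕b13⊕b15 = 1⊕0⊕0⊕1⊕0⊕0⊕0⊕0 = 0
s2: b2⊕b3⊕b6⊕b7⊕b10⊕b11⊕b14⊕b15 = 0⊕0⊕0⊕1⊕1⊕0⊕0⊕0 = 0
s4: b4⊕b5⊕b6⊕b7⊕b12⊕b13⊕b14⊕b15 = 0⊕0⊕0⊕1⊕0⊕0⊕0⊕0 = 1
s8: b8⊕b9⊕b10⊕b11⊕b12⊕b13⊕b14⊕b15 = 1⊕0⊕1⊕0⊕0⊕0⊕0⊕0 = 0
Syndrome (s8...s1) = 0100 → position 4.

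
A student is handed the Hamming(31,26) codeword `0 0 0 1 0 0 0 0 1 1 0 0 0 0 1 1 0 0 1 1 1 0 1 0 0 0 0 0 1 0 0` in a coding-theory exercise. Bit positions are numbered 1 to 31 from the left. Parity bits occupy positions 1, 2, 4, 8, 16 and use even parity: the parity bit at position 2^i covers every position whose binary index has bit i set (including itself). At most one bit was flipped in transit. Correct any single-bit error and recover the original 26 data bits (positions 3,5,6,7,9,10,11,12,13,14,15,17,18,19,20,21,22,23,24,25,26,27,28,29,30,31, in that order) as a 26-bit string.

s1: b1⊕b3⊕b5⊕b7⊕b9⊕b11⊕b13⊕b15⊕b17⊕b19⊕b21⊕b23⊕b25⊕b27⊕b29⊕b31 = 0⊕0⊕0⊕0⊕1⊕0⊕0⊕1⊕0⊕1⊕1⊕1⊕0⊕0⊕1⊕0 = 0
s2: b2⊕b3⊕b6⊕b7⊕b10⊕b11⊕b14⊕b15⊕b18⊕b19⊕b22⊕b23⊕b26⊕b27⊕b30⊕b31 = 0⊕0⊕0⊕0⊕1⊕0⊕0⊕1⊕0⊕1⊕0⊕1⊕0⊕0⊕0⊕0 = 0
s4: b4⊕b5⊕b6⊕b7⊕b12⊕b13⊕b14⊕b15⊕b20⊕b21⊕b22⊕b23⊕b28⊕b29⊕b30⊕b31 = 1⊕0⊕0⊕0⊕0⊕0⊕0⊕1⊕1⊕1⊕0⊕1⊕0⊕1⊕0⊕0 = 0
s8: b8⊕b9⊕b10⊕b11⊕b12⊕b13⊕b14⊕b15⊕b24⊕b25⊕b26⊕b27⊕b28⊕b29⊕b30⊕b31 = 0⊕1⊕1⊕0⊕0⊕0⊕0⊕1⊕0⊕0⊕0⊕0⊕0⊕1⊕0⊕0 = 0
s16: b16⊕b17⊕b18⊕b19⊕b20⊕b21⊕b22⊕b23⊕b24⊕b25⊕b26⊕b27⊕b28⊕b29⊕b30⊕b31 = 1⊕0⊕0⊕1⊕1⊕1⊕0⊕1⊕0⊕0⊕0⊕0⊕0⊕1⊕0⊕0 = 0
Syndrome (s16...s1) = 00000 → position 0 (no error).
No correction needed.
Data bits at positions 3,5,6,7,9,10,11,12,13,14,15,17,18,19,20,21,22,23,24,25,26,27,28,29,30,31: 00001100001001110100000100

00001100001001110100000100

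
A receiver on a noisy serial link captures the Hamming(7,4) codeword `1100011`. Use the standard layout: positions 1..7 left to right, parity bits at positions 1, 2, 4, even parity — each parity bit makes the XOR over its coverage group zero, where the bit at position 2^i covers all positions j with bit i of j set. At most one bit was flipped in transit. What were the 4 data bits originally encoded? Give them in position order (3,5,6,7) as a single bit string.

s1: b1⊕b3⊕b5⊕b7 = 1⊕0⊕0⊕1 = 0
s2: b2⊕b3⊕b6⊕b7 = 1⊕0⊕1⊕1 = 1
s4: b4⊕b5⊕b6⊕b7 = 0⊕0⊕1⊕1 = 0
Syndrome (s4...s1) = 010 → position 2.
Flip bit 2: corrected codeword = 1000011
Data bits at positions 3,5,6,7: 0011

0011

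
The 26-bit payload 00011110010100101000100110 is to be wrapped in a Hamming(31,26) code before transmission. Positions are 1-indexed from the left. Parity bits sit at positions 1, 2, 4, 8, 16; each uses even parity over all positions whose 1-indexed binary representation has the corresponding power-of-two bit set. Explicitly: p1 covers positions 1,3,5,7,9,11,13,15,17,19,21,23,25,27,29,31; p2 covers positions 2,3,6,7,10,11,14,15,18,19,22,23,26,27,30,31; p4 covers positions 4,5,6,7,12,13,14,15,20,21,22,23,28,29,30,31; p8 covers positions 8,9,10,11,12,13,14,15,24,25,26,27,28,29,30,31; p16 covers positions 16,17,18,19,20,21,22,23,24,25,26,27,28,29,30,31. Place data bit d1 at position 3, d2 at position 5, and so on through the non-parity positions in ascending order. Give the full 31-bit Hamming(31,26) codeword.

1100001111100100100101000100110

Place data bits at non-power-of-two positions: b3=0, b5=0, b6=0, b7=1, b9=1, b10=1, b11=1, b12=0, b13=0, b14=1, b15=0, b17=1, b18=0, b19=0, b20=1, b21=0, b22=1, b23=0, b24=0, b25=0, b26=1, b27=0, b28=0, b29=1, b30=1, b31=0.
p1 = XOR of data positions {3,5,7,9,11,13,15,17,19,21,23,25,27,29,31} = 0⊕0⊕1⊕1⊕1⊕0⊕0⊕1⊕0⊕0⊕0⊕0⊕0⊕1⊕0 = 1
p2 = XOR of data positions {3,6,7,10,11,14,15,18,19,22,23,26,27,30,31} = 0⊕0⊕1⊕1⊕1⊕1⊕0⊕0⊕0⊕1⊕0⊕1⊕0⊕1⊕0 = 1
p4 = XOR of data positions {5,6,7,12,13,14,15,20,21,22,23,28,29,30,31} = 0⊕0⊕1⊕0⊕0⊕1⊕0⊕1⊕0⊕1⊕0⊕0⊕1⊕1⊕0 = 0
p8 = XOR of data positions {9,10,11,12,13,14,15,24,25,26,27,28,29,30,31} = 1⊕1⊕1⊕0⊕0⊕1⊕0⊕0⊕0⊕1⊕0⊕0⊕1⊕1⊕0 = 1
p16 = XOR of data positions {17,18,19,20,21,22,23,24,25,26,27,28,29,30,31} = 1⊕0⊕0⊕1⊕0⊕1⊕0⊕0⊕0⊕1⊕0⊕0⊕1⊕1⊕0 = 0
Codeword b1..b31 = 1100001111100100100101000100110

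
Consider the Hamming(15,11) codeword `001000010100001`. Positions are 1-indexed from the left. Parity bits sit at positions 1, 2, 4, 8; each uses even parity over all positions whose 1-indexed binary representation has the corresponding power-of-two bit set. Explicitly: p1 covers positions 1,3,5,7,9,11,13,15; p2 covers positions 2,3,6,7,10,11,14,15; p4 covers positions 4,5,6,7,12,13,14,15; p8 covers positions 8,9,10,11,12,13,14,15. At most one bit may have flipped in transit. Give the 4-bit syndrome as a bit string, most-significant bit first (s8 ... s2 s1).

1110

s1: b1⊕b3⊕b5⊕b7⊕b9⊕b11⊕b13⊕b15 = 0⊕1⊕0⊕0⊕0⊕0⊕0⊕1 = 0
s2: b2⊕b3⊕b6⊕b7⊕b10⊕b11⊕b14⊕b15 = 0⊕1⊕0⊕0⊕1⊕0⊕0⊕1 = 1
s4: b4⊕b5⊕b6⊕b7⊕b12⊕b13⊕b14⊕b15 = 0⊕0⊕0⊕0⊕0⊕0⊕0⊕1 = 1
s8: b8⊕b9⊕b10⊕b11⊕b12⊕b13⊕b14⊕b15 = 1⊕0⊕1⊕0⊕0⊕0⊕0⊕1 = 1
Syndrome (s8...s1) = 1110 → position 14.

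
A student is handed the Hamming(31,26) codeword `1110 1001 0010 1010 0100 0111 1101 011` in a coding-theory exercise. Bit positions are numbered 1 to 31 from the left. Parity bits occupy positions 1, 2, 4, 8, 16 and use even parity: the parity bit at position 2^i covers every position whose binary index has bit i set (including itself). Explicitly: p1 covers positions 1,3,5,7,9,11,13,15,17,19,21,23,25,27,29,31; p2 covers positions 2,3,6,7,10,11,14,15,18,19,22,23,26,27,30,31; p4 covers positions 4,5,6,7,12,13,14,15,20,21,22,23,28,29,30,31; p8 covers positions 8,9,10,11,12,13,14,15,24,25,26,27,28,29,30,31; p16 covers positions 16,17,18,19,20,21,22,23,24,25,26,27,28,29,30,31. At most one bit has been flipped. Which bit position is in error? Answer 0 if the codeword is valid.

17

s1: b1⊕b3⊕b5⊕b7⊕b9⊕b11⊕b13⊕b15⊕b17⊕b19⊕b21⊕b23⊕b25⊕b27⊕b29⊕b31 = 1⊕1⊕1⊕0⊕0⊕1⊕1⊕1⊕0⊕0⊕0⊕1⊕1⊕0⊕0⊕1 = 1
s2: b2⊕b3⊕b6⊕b7⊕b10⊕b11⊕b14⊕b15⊕b18⊕b19⊕b22⊕b23⊕b26⊕b27⊕b30⊕b31 = 1⊕1⊕0⊕0⊕0⊕1⊕0⊕1⊕1⊕0⊕1⊕1⊕1⊕0⊕1⊕1 = 0
s4: b4⊕b5⊕b6⊕b7⊕b12⊕b13⊕b14⊕b15⊕b20⊕b21⊕b22⊕b23⊕b28⊕b29⊕b30⊕b31 = 0⊕1⊕0⊕0⊕0⊕1⊕0⊕1⊕0⊕0⊕1⊕1⊕1⊕0⊕1⊕1 = 0
s8: b8⊕b9⊕b10⊕b11⊕b12⊕b13⊕b14⊕b15⊕b24⊕b25⊕b26⊕b27⊕b28⊕b29⊕b30⊕b31 = 1⊕0⊕0⊕1⊕0⊕1⊕0⊕1⊕1⊕1⊕1⊕0⊕1⊕0⊕1⊕1 = 0
s16: b16⊕b17⊕b18⊕b19⊕b20⊕b21⊕b22⊕b23⊕b24⊕b25⊕b26⊕b27⊕b28⊕b29⊕b30⊕b31 = 0⊕0⊕1⊕0⊕0⊕0⊕1⊕1⊕1⊕1⊕1⊕0⊕1⊕0⊕1⊕1 = 1
Syndrome (s16...s1) = 10001 → position 17.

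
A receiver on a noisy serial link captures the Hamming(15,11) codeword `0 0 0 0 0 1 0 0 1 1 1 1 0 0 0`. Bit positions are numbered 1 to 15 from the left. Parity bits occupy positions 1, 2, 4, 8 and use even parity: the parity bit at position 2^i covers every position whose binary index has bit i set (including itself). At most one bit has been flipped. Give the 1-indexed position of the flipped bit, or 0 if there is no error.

2

s1: b1⊕b3⊕b5⊕b7⊕b9⊕b11⊕b13⊕b15 = 0⊕0⊕0⊕0⊕1⊕1⊕0⊕0 = 0
s2: b2⊕b3⊕b6⊕b7⊕b10⊕b11⊕b14⊕b15 = 0⊕0⊕1⊕0⊕1⊕1⊕0⊕0 = 1
s4: b4⊕b5⊕b6⊕b7⊕b12⊕b13⊕b14⊕b15 = 0⊕0⊕1⊕0⊕1⊕0⊕0⊕0 = 0
s8: b8⊕b9⊕b10⊕b11⊕b12⊕b13⊕b14⊕b15 = 0⊕1⊕1⊕1⊕1⊕0⊕0⊕0 = 0
Syndrome (s8...s1) = 0010 → position 2.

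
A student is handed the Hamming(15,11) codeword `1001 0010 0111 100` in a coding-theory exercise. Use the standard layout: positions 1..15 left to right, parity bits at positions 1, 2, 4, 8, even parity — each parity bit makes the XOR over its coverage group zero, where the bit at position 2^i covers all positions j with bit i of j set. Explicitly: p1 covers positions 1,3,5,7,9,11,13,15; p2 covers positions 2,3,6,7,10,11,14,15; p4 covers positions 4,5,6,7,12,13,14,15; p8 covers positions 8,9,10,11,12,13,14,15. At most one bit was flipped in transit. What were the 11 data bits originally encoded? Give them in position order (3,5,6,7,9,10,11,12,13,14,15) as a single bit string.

s1: b1⊕b3⊕b5⊕b7⊕b9⊕b11⊕b13⊕b15 = 1⊕0⊕0⊕1⊕0⊕1⊕1⊕0 = 0
s2: b2⊕b3⊕b6⊕b7⊕b10⊕b11⊕b14⊕b15 = 0⊕0⊕0⊕1⊕1⊕1⊕0⊕0 = 1
s4: b4⊕b5⊕b6⊕b7⊕b12⊕b13⊕b14⊕b15 = 1⊕0⊕0⊕1⊕1⊕1⊕0⊕0 = 0
s8: b8⊕b9⊕b10⊕b11⊕b12⊕b13⊕b14⊕b15 = 0⊕0⊕1⊕1⊕1⊕1⊕0⊕0 = 0
Syndrome (s8...s1) = 0010 → position 2.
Flip bit 2: corrected codeword = 110100100111100
Data bits at positions 3,5,6,7,9,10,11,12,13,14,15: 00010111100

00010111100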